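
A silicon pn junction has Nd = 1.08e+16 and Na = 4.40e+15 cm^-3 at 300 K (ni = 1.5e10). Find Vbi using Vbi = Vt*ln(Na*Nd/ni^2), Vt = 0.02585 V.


Step 1: Compute Na*Nd/ni^2 = 4.40e+15 * 1.08e+16 / (1.5e10)^2 = 2.1120e+11
Step 2: ln(2.1120e+11) = 26.0761
Step 3: Vbi = 0.02585 * 26.0761 = 0.674 V

0.674


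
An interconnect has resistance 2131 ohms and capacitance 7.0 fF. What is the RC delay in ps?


Step 1: tau = R * C
Step 2: tau = 2131 * 7.0 fF = 2131 * 7.0e-15 F
Step 3: tau = 1.4917e-11 s = 14.917 ps

14.917


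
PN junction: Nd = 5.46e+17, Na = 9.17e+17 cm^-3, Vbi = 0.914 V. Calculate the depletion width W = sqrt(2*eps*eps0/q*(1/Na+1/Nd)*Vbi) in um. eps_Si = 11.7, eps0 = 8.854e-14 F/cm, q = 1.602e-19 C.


Step 1: 1/Na + 1/Nd = 1/9.17e+17 + 1/5.46e+17 = 2.92201e-18
Step 2: 2*eps*eps0/q = 2*11.7*8.854e-14/1.602e-19 = 1.293281e+07
Step 3: W^2 = 1.293281e+07 * 2.92201e-18 * 0.914 = 3.45399e-11
Step 4: W = sqrt(3.45399e-11) = 5.877e-06 cm = 0.05877 um

0.05877


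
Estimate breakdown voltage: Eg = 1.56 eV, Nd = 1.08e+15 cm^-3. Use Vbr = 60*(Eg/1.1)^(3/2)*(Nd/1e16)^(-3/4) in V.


Step 1: Eg/1.1 = 1.56/1.1 = 1.418182
Step 2: (Eg/1.1)^1.5 = 1.418182^1.5 = 1.688877
Step 3: (Nd/1e16)^(-0.75) = (0.108)^(-0.75) = 5.308016
Step 4: Vbr = 60 * 1.688877 * 5.308016 = 537.9 V

537.9


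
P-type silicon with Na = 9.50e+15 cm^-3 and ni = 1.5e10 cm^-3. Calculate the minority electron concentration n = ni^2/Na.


Step 1: Majority hole concentration p ≈ Na = 9.50e+15 cm^-3
Step 2: n = ni^2 / Na = (1.5e10)^2 / 9.50e+15
Step 3: n = 2.37e+04 cm^-3

2.37e+04


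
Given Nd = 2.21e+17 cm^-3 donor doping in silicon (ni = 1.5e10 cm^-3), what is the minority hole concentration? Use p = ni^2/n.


Step 1: Since Nd >> ni, n ≈ Nd = 2.21e+17 cm^-3
Step 2: p = ni^2 / n = (1.5e10)^2 / 2.21e+17
Step 3: p = 2.25e20 / 2.21e+17 = 1.02e+03 cm^-3

1.02e+03


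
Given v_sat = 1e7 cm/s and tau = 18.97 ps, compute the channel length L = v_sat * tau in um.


Step 1: tau in seconds = 18.97 ps * 1e-12 = 1.8970e-11 s
Step 2: L = v_sat * tau = 1e7 * 1.8970e-11 = 1.8970e-04 cm
Step 3: L in um = 1.8970e-04 * 1e4 = 1.897 um

1.897


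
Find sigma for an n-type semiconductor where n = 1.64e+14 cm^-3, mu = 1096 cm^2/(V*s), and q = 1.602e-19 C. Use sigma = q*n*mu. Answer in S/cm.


Step 1: sigma = q * n * mu
Step 2: sigma = 1.602e-19 * 1.64e+14 * 1096
Step 3: sigma = 2.879e-02 S/cm

2.879e-02


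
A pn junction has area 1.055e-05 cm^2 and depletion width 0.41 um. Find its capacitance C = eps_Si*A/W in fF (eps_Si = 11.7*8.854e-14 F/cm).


Step 1: eps_Si = 11.7 * 8.854e-14 = 1.035918e-12 F/cm
Step 2: W in cm = 0.41 * 1e-4 = 4.10e-05 cm
Step 3: C = 1.035918e-12 * 1.055e-05 / 4.10e-05 = 2.665594e-13 F
Step 4: C = 266.56 fF

266.56


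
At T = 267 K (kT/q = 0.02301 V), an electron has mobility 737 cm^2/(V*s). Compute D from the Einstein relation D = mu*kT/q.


Step 1: D = mu * (kT/q)
Step 2: D = 737 * 0.02301
Step 3: D = 16.96 cm^2/s

16.96


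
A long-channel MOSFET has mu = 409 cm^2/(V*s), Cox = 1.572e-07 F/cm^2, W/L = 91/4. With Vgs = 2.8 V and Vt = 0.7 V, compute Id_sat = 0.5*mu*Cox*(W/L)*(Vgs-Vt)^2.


Step 1: Overdrive voltage Vov = Vgs - Vt = 2.8 - 0.7 = 2.1 V
Step 2: W/L = 91/4 = 22.75
Step 3: Id = 0.5 * 409 * 1.572e-07 * 22.75 * 2.1^2
Step 4: Id = 3.23e-03 A

3.23e-03


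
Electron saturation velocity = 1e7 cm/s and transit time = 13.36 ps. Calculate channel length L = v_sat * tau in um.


Step 1: tau in seconds = 13.36 ps * 1e-12 = 1.3360e-11 s
Step 2: L = v_sat * tau = 1e7 * 1.3360e-11 = 1.3360e-04 cm
Step 3: L in um = 1.3360e-04 * 1e4 = 1.336 um

1.336


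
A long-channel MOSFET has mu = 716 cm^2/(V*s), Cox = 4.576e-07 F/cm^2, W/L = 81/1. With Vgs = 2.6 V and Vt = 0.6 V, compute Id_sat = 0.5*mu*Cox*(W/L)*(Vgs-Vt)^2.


Step 1: Overdrive voltage Vov = Vgs - Vt = 2.6 - 0.6 = 2.0 V
Step 2: W/L = 81/1 = 81
Step 3: Id = 0.5 * 716 * 4.576e-07 * 81 * 2.0^2
Step 4: Id = 5.31e-02 A

5.31e-02


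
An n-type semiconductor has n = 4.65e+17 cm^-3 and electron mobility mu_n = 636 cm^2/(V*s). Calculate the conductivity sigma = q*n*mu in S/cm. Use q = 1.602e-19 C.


Step 1: sigma = q * n * mu
Step 2: sigma = 1.602e-19 * 4.65e+17 * 636
Step 3: sigma = 4.738e+01 S/cm

4.738e+01


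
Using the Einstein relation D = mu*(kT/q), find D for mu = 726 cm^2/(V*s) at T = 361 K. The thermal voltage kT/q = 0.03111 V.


Step 1: D = mu * (kT/q)
Step 2: D = 726 * 0.03111
Step 3: D = 22.59 cm^2/s

22.59


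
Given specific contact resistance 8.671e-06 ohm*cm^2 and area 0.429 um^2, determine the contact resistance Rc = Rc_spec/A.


Step 1: Convert area to cm^2: 0.429 um^2 = 4.2900e-09 cm^2
Step 2: Rc = Rc_spec / A = 8.671e-06 / 4.2900e-09
Step 3: Rc = 2.02e+03 ohms

2.02e+03


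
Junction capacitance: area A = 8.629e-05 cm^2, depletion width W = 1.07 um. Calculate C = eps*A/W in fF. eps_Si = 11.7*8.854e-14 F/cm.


Step 1: eps_Si = 11.7 * 8.854e-14 = 1.035918e-12 F/cm
Step 2: W in cm = 1.07 * 1e-4 = 1.07e-04 cm
Step 3: C = 1.035918e-12 * 8.629e-05 / 1.07e-04 = 8.354146e-13 F
Step 4: C = 835.41 fF

835.41


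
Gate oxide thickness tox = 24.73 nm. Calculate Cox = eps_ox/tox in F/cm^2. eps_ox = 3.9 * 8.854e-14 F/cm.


Step 1: eps_ox = 3.9 * 8.854e-14 = 3.45306e-13 F/cm
Step 2: tox in cm = 24.73 nm * 1e-7 = 2.4730e-06 cm
Step 3: Cox = 3.45306e-13 / 2.4730e-06 = 1.40e-07 F/cm^2

1.40e-07


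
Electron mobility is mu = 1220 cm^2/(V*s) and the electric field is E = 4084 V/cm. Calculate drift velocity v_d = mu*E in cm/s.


Step 1: v_d = mu * E
Step 2: v_d = 1220 * 4084 = 4982480
Step 3: v_d = 4.98e+06 cm/s

4.98e+06


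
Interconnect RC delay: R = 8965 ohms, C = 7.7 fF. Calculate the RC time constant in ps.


Step 1: tau = R * C
Step 2: tau = 8965 * 7.7 fF = 8965 * 7.7e-15 F
Step 3: tau = 6.90305e-11 s = 69.0305 ps

69.0305


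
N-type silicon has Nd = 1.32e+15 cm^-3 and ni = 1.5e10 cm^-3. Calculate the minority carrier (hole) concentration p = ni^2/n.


Step 1: Since Nd >> ni, n ≈ Nd = 1.32e+15 cm^-3
Step 2: p = ni^2 / n = (1.5e10)^2 / 1.32e+15
Step 3: p = 2.25e20 / 1.32e+15 = 1.70e+05 cm^-3

1.70e+05


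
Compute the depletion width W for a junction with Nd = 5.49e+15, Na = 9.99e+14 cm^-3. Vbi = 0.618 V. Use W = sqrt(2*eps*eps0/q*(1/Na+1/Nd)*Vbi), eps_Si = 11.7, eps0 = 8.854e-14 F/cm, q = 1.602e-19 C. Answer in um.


Step 1: 1/Na + 1/Nd = 1/9.99e+14 + 1/5.49e+15 = 1.18315e-15
Step 2: 2*eps*eps0/q = 2*11.7*8.854e-14/1.602e-19 = 1.293281e+07
Step 3: W^2 = 1.293281e+07 * 1.18315e-15 * 0.618 = 9.45630e-09
Step 4: W = sqrt(9.45630e-09) = 9.724e-05 cm = 0.9724 um

0.9724


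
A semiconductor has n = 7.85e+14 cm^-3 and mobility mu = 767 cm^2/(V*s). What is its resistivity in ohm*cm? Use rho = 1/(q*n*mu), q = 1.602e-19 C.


Step 1: sigma = q * n * mu = 1.602e-19 * 7.85e+14 * 767 = 9.64556e-02 S/cm
Step 2: rho = 1 / sigma = 1 / 9.64556e-02 = 10.37 ohm*cm

10.37


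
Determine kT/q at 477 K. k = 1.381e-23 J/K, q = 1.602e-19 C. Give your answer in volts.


Step 1: kT = 1.381e-23 * 477 = 6.58737e-21 J
Step 2: Vt = kT/q = 6.58737e-21 / 1.602e-19
Step 3: Vt = 0.04112 V

0.04112


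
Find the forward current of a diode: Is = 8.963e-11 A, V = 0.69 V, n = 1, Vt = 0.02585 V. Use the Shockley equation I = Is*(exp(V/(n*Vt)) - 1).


Step 1: V/(n*Vt) = 0.69/(1*0.02585) = 26.6925
Step 2: exp(26.6925) = 3.9121e+11
Step 3: I = 8.963e-11 * (3.9121e+11 - 1) = 3.51e+01 A

3.51e+01


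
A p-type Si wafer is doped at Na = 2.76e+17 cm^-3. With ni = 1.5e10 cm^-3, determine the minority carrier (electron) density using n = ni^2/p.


Step 1: Majority hole concentration p ≈ Na = 2.76e+17 cm^-3
Step 2: n = ni^2 / Na = (1.5e10)^2 / 2.76e+17
Step 3: n = 8.15e+02 cm^-3

8.15e+02


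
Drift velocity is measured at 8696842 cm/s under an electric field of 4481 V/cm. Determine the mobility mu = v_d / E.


Step 1: mu = v_d / E
Step 2: mu = 8696842 / 4481
Step 3: mu = 1940.83 cm^2/(V*s)

1940.83


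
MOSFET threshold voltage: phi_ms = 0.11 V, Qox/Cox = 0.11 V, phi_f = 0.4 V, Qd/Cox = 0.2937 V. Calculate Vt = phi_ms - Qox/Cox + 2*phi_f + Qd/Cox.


Step 1: Vt = phi_ms - Qox/Cox + 2*phi_f + Qd/Cox
Step 2: Vt = 0.11 - 0.11 + 2*0.4 + 0.2937
Step 3: Vt = 0.11 - 0.11 + 0.8 + 0.2937
Step 4: Vt = 1.0937 V

1.0937


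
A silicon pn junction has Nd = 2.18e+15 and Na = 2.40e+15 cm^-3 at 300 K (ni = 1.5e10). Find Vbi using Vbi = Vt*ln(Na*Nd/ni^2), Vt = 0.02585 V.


Step 1: Compute Na*Nd/ni^2 = 2.40e+15 * 2.18e+15 / (1.5e10)^2 = 2.3253e+10
Step 2: ln(2.3253e+10) = 23.8697
Step 3: Vbi = 0.02585 * 23.8697 = 0.617 V

0.617


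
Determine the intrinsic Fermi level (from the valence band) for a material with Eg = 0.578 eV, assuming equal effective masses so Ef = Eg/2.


Step 1: For an intrinsic semiconductor, the Fermi level sits at midgap.
Step 2: Ef = Eg / 2 = 0.578 / 2 = 0.289 eV

0.289


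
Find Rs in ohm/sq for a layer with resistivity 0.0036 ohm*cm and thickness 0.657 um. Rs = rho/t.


Step 1: Convert thickness to cm: t = 0.657 um = 6.5700e-05 cm
Step 2: Rs = rho / t = 0.0036 / 6.5700e-05
Step 3: Rs = 54.8 ohm/sq

54.8


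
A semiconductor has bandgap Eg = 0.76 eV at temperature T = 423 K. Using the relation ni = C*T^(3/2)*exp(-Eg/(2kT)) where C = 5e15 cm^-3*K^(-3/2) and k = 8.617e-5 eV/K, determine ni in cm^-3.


Step 1: Compute kT = 8.617e-5 * 423 = 0.03644991 eV
Step 2: Exponent = -Eg/(2kT) = -0.76/(2*0.03644991) = -10.42527
Step 3: T^(3/2) = 423^1.5 = 8699.83
Step 4: ni = 5e15 * 8699.83 * exp(-10.42527) = 1.29e+15 cm^-3

1.29e+15


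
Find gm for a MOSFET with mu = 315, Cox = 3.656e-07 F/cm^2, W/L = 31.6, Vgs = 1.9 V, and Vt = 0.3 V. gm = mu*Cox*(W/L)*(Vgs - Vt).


Step 1: Vov = Vgs - Vt = 1.9 - 0.3 = 1.6 V
Step 2: gm = mu * Cox * (W/L) * Vov
Step 3: gm = 315 * 3.656e-07 * 31.6 * 1.6 = 5.82e-03 S

5.82e-03


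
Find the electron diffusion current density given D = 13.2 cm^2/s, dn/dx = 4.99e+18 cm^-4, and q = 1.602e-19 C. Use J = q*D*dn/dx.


Step 1: J = q * D * (dn/dx)
Step 2: J = 1.602e-19 * 13.2 * 4.99e+18
Step 3: J = 1.06e+01 A/cm^2

1.06e+01


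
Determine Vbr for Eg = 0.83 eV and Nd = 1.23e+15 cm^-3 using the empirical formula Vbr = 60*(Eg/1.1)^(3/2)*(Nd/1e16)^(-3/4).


Step 1: Eg/1.1 = 0.83/1.1 = 0.754545
Step 2: (Eg/1.1)^1.5 = 0.754545^1.5 = 0.655432
Step 3: (Nd/1e16)^(-0.75) = (0.123)^(-0.75) = 4.814721
Step 4: Vbr = 60 * 0.655432 * 4.814721 = 189.3 V

189.3


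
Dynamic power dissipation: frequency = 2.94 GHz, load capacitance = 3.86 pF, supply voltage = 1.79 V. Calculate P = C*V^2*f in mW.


Step 1: V^2 = 1.79^2 = 3.2041 V^2
Step 2: P = C*V^2*f = 3.86e-12 F * 3.2041 * 2.94e9 Hz
Step 3: P = 3.636140844e-02 W
Step 4: P = 36.361 mW

36.361


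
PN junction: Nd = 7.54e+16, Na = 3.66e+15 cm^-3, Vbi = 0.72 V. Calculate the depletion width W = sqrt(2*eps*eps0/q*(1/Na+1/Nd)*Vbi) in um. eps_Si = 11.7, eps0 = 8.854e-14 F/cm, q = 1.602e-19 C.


Step 1: 1/Na + 1/Nd = 1/3.66e+15 + 1/7.54e+16 = 2.86487e-16
Step 2: 2*eps*eps0/q = 2*11.7*8.854e-14/1.602e-19 = 1.293281e+07
Step 3: W^2 = 1.293281e+07 * 2.86487e-16 * 0.72 = 2.66766e-09
Step 4: W = sqrt(2.66766e-09) = 5.165e-05 cm = 0.5165 um

0.5165


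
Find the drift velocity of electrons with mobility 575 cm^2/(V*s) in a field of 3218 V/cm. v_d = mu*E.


Step 1: v_d = mu * E
Step 2: v_d = 575 * 3218 = 1850350
Step 3: v_d = 1.85e+06 cm/s

1.85e+06


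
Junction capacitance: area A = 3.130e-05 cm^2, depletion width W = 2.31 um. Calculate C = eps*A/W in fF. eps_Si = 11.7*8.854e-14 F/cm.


Step 1: eps_Si = 11.7 * 8.854e-14 = 1.035918e-12 F/cm
Step 2: W in cm = 2.31 * 1e-4 = 2.31e-04 cm
Step 3: C = 1.035918e-12 * 3.130e-05 / 2.31e-04 = 1.403646e-13 F
Step 4: C = 140.36 fF

140.36


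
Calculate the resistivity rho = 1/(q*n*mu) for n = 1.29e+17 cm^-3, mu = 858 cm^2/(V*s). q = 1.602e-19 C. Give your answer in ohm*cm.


Step 1: sigma = q * n * mu = 1.602e-19 * 1.29e+17 * 858 = 1.77313e+01 S/cm
Step 2: rho = 1 / sigma = 1 / 1.77313e+01 = 0.0564 ohm*cm

0.0564


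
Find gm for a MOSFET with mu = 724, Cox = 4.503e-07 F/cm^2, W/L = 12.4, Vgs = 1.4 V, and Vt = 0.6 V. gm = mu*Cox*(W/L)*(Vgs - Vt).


Step 1: Vov = Vgs - Vt = 1.4 - 0.6 = 0.8 V
Step 2: gm = mu * Cox * (W/L) * Vov
Step 3: gm = 724 * 4.503e-07 * 12.4 * 0.8 = 3.23e-03 S

3.23e-03


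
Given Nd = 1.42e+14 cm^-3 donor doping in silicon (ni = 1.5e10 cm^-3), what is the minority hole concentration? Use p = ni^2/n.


Step 1: Since Nd >> ni, n ≈ Nd = 1.42e+14 cm^-3
Step 2: p = ni^2 / n = (1.5e10)^2 / 1.42e+14
Step 3: p = 2.25e20 / 1.42e+14 = 1.58e+06 cm^-3

1.58e+06


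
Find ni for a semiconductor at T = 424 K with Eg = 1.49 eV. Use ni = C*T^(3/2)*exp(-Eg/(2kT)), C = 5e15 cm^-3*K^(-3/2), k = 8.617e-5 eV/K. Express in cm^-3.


Step 1: Compute kT = 8.617e-5 * 424 = 0.03653608 eV
Step 2: Exponent = -Eg/(2kT) = -1.49/(2*0.03653608) = -20.39080
Step 3: T^(3/2) = 424^1.5 = 8730.69
Step 4: ni = 5e15 * 8730.69 * exp(-20.39080) = 6.09e+10 cm^-3

6.09e+10


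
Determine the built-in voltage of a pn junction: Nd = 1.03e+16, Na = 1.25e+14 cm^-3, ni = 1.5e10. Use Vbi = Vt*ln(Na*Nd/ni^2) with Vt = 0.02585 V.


Step 1: Compute Na*Nd/ni^2 = 1.25e+14 * 1.03e+16 / (1.5e10)^2 = 5.7222e+09
Step 2: ln(5.7222e+09) = 22.4676
Step 3: Vbi = 0.02585 * 22.4676 = 0.581 V

0.581


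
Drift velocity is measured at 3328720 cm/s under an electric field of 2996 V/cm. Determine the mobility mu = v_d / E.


Step 1: mu = v_d / E
Step 2: mu = 3328720 / 2996
Step 3: mu = 1111.05 cm^2/(V*s)

1111.05


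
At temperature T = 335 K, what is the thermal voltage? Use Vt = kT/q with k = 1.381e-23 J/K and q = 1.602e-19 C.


Step 1: kT = 1.381e-23 * 335 = 4.62635e-21 J
Step 2: Vt = kT/q = 4.62635e-21 / 1.602e-19
Step 3: Vt = 0.02888 V

0.02888


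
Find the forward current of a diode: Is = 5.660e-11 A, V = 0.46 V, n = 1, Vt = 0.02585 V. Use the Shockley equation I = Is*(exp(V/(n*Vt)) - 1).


Step 1: V/(n*Vt) = 0.46/(1*0.02585) = 17.7950
Step 2: exp(17.7950) = 5.3490e+07
Step 3: I = 5.660e-11 * (5.3490e+07 - 1) = 3.03e-03 A

3.03e-03


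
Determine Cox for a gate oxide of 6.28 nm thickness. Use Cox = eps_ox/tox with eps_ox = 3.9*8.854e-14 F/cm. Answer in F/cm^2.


Step 1: eps_ox = 3.9 * 8.854e-14 = 3.45306e-13 F/cm
Step 2: tox in cm = 6.28 nm * 1e-7 = 6.2800e-07 cm
Step 3: Cox = 3.45306e-13 / 6.2800e-07 = 5.50e-07 F/cm^2

5.50e-07


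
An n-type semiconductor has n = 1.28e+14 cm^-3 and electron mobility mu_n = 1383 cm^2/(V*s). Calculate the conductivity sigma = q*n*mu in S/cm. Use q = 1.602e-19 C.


Step 1: sigma = q * n * mu
Step 2: sigma = 1.602e-19 * 1.28e+14 * 1383
Step 3: sigma = 2.836e-02 S/cm

2.836e-02


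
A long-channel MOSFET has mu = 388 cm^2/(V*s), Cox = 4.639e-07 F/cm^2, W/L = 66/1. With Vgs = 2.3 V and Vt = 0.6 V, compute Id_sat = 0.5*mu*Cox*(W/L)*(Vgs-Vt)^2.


Step 1: Overdrive voltage Vov = Vgs - Vt = 2.3 - 0.6 = 1.7 V
Step 2: W/L = 66/1 = 66
Step 3: Id = 0.5 * 388 * 4.639e-07 * 66 * 1.7^2
Step 4: Id = 1.72e-02 A

1.72e-02


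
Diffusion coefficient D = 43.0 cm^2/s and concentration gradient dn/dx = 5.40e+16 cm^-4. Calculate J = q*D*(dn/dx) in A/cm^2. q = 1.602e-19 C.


Step 1: J = q * D * (dn/dx)
Step 2: J = 1.602e-19 * 43.0 * 5.40e+16
Step 3: J = 3.72e-01 A/cm^2

3.72e-01


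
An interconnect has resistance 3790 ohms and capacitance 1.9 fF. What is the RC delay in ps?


Step 1: tau = R * C
Step 2: tau = 3790 * 1.9 fF = 3790 * 1.9e-15 F
Step 3: tau = 7.201e-12 s = 7.201 ps

7.201


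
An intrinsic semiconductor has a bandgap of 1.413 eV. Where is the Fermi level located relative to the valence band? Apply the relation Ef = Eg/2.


Step 1: For an intrinsic semiconductor, the Fermi level sits at midgap.
Step 2: Ef = Eg / 2 = 1.413 / 2 = 0.7065 eV

0.7065


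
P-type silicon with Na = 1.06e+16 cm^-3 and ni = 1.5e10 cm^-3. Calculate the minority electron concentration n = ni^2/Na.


Step 1: Majority hole concentration p ≈ Na = 1.06e+16 cm^-3
Step 2: n = ni^2 / Na = (1.5e10)^2 / 1.06e+16
Step 3: n = 2.12e+04 cm^-3

2.12e+04


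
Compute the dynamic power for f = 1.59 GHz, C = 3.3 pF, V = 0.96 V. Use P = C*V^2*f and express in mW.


Step 1: V^2 = 0.96^2 = 0.9216 V^2
Step 2: P = C*V^2*f = 3.3e-12 F * 0.9216 * 1.59e9 Hz
Step 3: P = 4.8356352e-03 W
Step 4: P = 4.836 mW

4.836


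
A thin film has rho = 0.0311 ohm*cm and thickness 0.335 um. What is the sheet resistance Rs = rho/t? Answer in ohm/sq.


Step 1: Convert thickness to cm: t = 0.335 um = 3.3500e-05 cm
Step 2: Rs = rho / t = 0.0311 / 3.3500e-05
Step 3: Rs = 928.4 ohm/sq

928.4


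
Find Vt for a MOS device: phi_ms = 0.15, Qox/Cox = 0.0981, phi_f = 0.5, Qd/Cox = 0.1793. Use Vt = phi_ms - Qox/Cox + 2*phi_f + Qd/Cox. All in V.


Step 1: Vt = phi_ms - Qox/Cox + 2*phi_f + Qd/Cox
Step 2: Vt = 0.15 - 0.0981 + 2*0.5 + 0.1793
Step 3: Vt = 0.15 - 0.0981 + 1.0 + 0.1793
Step 4: Vt = 1.2312 V

1.2312


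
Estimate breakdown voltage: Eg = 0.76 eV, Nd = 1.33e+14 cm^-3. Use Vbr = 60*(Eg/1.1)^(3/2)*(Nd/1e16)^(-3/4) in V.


Step 1: Eg/1.1 = 0.76/1.1 = 0.690909
Step 2: (Eg/1.1)^1.5 = 0.690909^1.5 = 0.574290
Step 3: (Nd/1e16)^(-0.75) = (0.0133)^(-0.75) = 25.533554
Step 4: Vbr = 60 * 0.574290 * 25.533554 = 879.8 V

879.8


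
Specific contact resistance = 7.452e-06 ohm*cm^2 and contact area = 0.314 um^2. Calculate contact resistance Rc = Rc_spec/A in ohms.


Step 1: Convert area to cm^2: 0.314 um^2 = 3.1400e-09 cm^2
Step 2: Rc = Rc_spec / A = 7.452e-06 / 3.1400e-09
Step 3: Rc = 2.37e+03 ohms

2.37e+03


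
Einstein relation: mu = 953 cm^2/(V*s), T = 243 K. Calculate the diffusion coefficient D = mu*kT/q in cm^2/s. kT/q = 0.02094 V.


Step 1: D = mu * (kT/q)
Step 2: D = 953 * 0.02094
Step 3: D = 19.96 cm^2/s

19.96


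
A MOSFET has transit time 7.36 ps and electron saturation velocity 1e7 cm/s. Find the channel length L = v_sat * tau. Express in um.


Step 1: tau in seconds = 7.36 ps * 1e-12 = 7.3600e-12 s
Step 2: L = v_sat * tau = 1e7 * 7.3600e-12 = 7.3600e-05 cm
Step 3: L in um = 7.3600e-05 * 1e4 = 0.736 um

0.736


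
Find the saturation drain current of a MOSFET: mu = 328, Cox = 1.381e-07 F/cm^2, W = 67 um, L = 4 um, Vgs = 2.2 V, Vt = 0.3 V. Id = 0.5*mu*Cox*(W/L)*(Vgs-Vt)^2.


Step 1: Overdrive voltage Vov = Vgs - Vt = 2.2 - 0.3 = 1.9 V
Step 2: W/L = 67/4 = 16.75
Step 3: Id = 0.5 * 328 * 1.381e-07 * 16.75 * 1.9^2
Step 4: Id = 1.37e-03 A

1.37e-03


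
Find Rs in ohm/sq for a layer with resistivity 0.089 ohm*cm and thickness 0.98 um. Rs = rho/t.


Step 1: Convert thickness to cm: t = 0.98 um = 9.8000e-05 cm
Step 2: Rs = rho / t = 0.089 / 9.8000e-05
Step 3: Rs = 908.2 ohm/sq

908.2


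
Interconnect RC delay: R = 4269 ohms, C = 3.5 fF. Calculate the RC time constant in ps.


Step 1: tau = R * C
Step 2: tau = 4269 * 3.5 fF = 4269 * 3.5e-15 F
Step 3: tau = 1.49415e-11 s = 14.9415 ps

14.9415


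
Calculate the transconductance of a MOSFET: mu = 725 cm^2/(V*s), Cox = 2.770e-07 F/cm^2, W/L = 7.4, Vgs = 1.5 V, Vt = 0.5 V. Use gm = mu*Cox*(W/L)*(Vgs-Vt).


Step 1: Vov = Vgs - Vt = 1.5 - 0.5 = 1.0 V
Step 2: gm = mu * Cox * (W/L) * Vov
Step 3: gm = 725 * 2.770e-07 * 7.4 * 1.0 = 1.49e-03 S

1.49e-03


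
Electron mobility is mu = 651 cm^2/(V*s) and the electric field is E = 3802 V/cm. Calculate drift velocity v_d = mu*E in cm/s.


Step 1: v_d = mu * E
Step 2: v_d = 651 * 3802 = 2475102
Step 3: v_d = 2.48e+06 cm/s

2.48e+06


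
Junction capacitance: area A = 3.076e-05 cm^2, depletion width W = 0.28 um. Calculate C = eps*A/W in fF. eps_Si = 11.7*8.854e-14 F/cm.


Step 1: eps_Si = 11.7 * 8.854e-14 = 1.035918e-12 F/cm
Step 2: W in cm = 0.28 * 1e-4 = 2.80e-05 cm
Step 3: C = 1.035918e-12 * 3.076e-05 / 2.80e-05 = 1.138030e-12 F
Step 4: C = 1138.03 fF

1138.03


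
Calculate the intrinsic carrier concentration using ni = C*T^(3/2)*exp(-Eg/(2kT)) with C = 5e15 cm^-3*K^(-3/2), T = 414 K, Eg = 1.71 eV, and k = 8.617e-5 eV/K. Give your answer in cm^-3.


Step 1: Compute kT = 8.617e-5 * 414 = 0.03567438 eV
Step 2: Exponent = -Eg/(2kT) = -1.71/(2*0.03567438) = -23.96678
Step 3: T^(3/2) = 414^1.5 = 8423.65
Step 4: ni = 5e15 * 8423.65 * exp(-23.96678) = 1.64e+09 cm^-3

1.64e+09


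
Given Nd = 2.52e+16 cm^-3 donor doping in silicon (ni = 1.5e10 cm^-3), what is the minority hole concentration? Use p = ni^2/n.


Step 1: Since Nd >> ni, n ≈ Nd = 2.52e+16 cm^-3
Step 2: p = ni^2 / n = (1.5e10)^2 / 2.52e+16
Step 3: p = 2.25e20 / 2.52e+16 = 8.93e+03 cm^-3

8.93e+03


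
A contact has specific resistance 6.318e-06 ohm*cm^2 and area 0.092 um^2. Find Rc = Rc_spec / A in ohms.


Step 1: Convert area to cm^2: 0.092 um^2 = 9.2000e-10 cm^2
Step 2: Rc = Rc_spec / A = 6.318e-06 / 9.2000e-10
Step 3: Rc = 6.87e+03 ohms

6.87e+03


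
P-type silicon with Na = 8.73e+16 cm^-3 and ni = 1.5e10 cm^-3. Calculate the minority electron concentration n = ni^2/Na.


Step 1: Majority hole concentration p ≈ Na = 8.73e+16 cm^-3
Step 2: n = ni^2 / Na = (1.5e10)^2 / 8.73e+16
Step 3: n = 2.58e+03 cm^-3

2.58e+03


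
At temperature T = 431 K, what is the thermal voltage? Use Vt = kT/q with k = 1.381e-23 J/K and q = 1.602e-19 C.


Step 1: kT = 1.381e-23 * 431 = 5.95211e-21 J
Step 2: Vt = kT/q = 5.95211e-21 / 1.602e-19
Step 3: Vt = 0.03715 V

0.03715


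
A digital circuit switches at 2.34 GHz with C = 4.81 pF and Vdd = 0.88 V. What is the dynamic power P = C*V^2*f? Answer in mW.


Step 1: V^2 = 0.88^2 = 0.7744 V^2
Step 2: P = C*V^2*f = 4.81e-12 F * 0.7744 * 2.34e9 Hz
Step 3: P = 8.71618176e-03 W
Step 4: P = 8.716 mW

8.716


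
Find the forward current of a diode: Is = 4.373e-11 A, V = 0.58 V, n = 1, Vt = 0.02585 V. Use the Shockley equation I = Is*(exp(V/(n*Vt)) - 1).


Step 1: V/(n*Vt) = 0.58/(1*0.02585) = 22.4371
Step 2: exp(22.4371) = 5.5502e+09
Step 3: I = 4.373e-11 * (5.5502e+09 - 1) = 2.43e-01 A

2.43e-01


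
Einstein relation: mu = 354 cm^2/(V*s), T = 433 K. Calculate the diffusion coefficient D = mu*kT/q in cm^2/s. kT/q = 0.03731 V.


Step 1: D = mu * (kT/q)
Step 2: D = 354 * 0.03731
Step 3: D = 13.21 cm^2/s

13.21


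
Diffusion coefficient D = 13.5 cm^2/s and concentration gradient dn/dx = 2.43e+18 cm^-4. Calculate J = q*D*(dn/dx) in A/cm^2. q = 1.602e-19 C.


Step 1: J = q * D * (dn/dx)
Step 2: J = 1.602e-19 * 13.5 * 2.43e+18
Step 3: J = 5.26e+00 A/cm^2

5.26e+00


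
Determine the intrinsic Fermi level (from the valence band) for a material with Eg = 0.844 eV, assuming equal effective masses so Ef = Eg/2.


Step 1: For an intrinsic semiconductor, the Fermi level sits at midgap.
Step 2: Ef = Eg / 2 = 0.844 / 2 = 0.422 eV

0.422


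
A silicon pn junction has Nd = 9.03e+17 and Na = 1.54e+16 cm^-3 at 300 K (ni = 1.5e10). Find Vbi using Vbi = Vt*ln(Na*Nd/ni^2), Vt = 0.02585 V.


Step 1: Compute Na*Nd/ni^2 = 1.54e+16 * 9.03e+17 / (1.5e10)^2 = 6.1805e+13
Step 2: ln(6.1805e+13) = 31.7550
Step 3: Vbi = 0.02585 * 31.7550 = 0.821 V

0.821


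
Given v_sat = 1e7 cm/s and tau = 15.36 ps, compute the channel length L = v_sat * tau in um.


Step 1: tau in seconds = 15.36 ps * 1e-12 = 1.5360e-11 s
Step 2: L = v_sat * tau = 1e7 * 1.5360e-11 = 1.5360e-04 cm
Step 3: L in um = 1.5360e-04 * 1e4 = 1.536 um

1.536


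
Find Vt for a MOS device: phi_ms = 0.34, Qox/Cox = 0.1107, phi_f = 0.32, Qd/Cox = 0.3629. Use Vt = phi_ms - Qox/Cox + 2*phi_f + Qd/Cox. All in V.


Step 1: Vt = phi_ms - Qox/Cox + 2*phi_f + Qd/Cox
Step 2: Vt = 0.34 - 0.1107 + 2*0.32 + 0.3629
Step 3: Vt = 0.34 - 0.1107 + 0.64 + 0.3629
Step 4: Vt = 1.2322 V

1.2322


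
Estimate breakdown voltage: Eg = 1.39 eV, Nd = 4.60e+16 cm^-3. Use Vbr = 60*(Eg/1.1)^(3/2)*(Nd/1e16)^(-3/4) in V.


Step 1: Eg/1.1 = 1.39/1.1 = 1.263636
Step 2: (Eg/1.1)^1.5 = 1.263636^1.5 = 1.420473
Step 3: (Nd/1e16)^(-0.75) = (4.6)^(-0.75) = 0.318370
Step 4: Vbr = 60 * 1.420473 * 0.318370 = 27.1 V

27.1


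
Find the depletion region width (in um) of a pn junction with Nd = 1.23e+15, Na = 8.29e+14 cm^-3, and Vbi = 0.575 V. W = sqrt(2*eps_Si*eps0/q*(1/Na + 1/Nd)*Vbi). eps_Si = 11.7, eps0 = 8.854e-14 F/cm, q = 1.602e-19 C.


Step 1: 1/Na + 1/Nd = 1/8.29e+14 + 1/1.23e+15 = 2.01928e-15
Step 2: 2*eps*eps0/q = 2*11.7*8.854e-14/1.602e-19 = 1.293281e+07
Step 3: W^2 = 1.293281e+07 * 2.01928e-15 * 0.575 = 1.50161e-08
Step 4: W = sqrt(1.50161e-08) = 1.225e-04 cm = 1.225 um

1.225


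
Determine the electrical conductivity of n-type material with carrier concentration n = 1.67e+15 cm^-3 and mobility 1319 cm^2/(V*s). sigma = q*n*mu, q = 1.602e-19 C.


Step 1: sigma = q * n * mu
Step 2: sigma = 1.602e-19 * 1.67e+15 * 1319
Step 3: sigma = 3.529e-01 S/cm

3.529e-01


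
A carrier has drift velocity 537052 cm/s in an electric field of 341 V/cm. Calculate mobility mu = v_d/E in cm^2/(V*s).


Step 1: mu = v_d / E
Step 2: mu = 537052 / 341
Step 3: mu = 1574.93 cm^2/(V*s)

1574.93


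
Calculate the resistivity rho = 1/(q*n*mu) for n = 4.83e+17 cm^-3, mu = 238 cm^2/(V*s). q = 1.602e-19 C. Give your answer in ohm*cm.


Step 1: sigma = q * n * mu = 1.602e-19 * 4.83e+17 * 238 = 1.84156e+01 S/cm
Step 2: rho = 1 / sigma = 1 / 1.84156e+01 = 0.0543 ohm*cm

0.0543


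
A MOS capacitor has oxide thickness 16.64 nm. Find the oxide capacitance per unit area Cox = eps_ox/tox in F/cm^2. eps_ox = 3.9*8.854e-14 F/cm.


Step 1: eps_ox = 3.9 * 8.854e-14 = 3.45306e-13 F/cm
Step 2: tox in cm = 16.64 nm * 1e-7 = 1.6640e-06 cm
Step 3: Cox = 3.45306e-13 / 1.6640e-06 = 2.08e-07 F/cm^2

2.08e-07


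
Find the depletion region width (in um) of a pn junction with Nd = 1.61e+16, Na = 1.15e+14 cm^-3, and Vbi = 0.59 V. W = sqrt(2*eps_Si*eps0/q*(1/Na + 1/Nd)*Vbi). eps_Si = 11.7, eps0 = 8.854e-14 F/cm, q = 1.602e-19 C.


Step 1: 1/Na + 1/Nd = 1/1.15e+14 + 1/1.61e+16 = 8.75776e-15
Step 2: 2*eps*eps0/q = 2*11.7*8.854e-14/1.602e-19 = 1.293281e+07
Step 3: W^2 = 1.293281e+07 * 8.75776e-15 * 0.59 = 6.68248e-08
Step 4: W = sqrt(6.68248e-08) = 2.585e-04 cm = 2.585 um

2.585


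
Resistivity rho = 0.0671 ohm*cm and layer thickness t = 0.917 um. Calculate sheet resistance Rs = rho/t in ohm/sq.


Step 1: Convert thickness to cm: t = 0.917 um = 9.1700e-05 cm
Step 2: Rs = rho / t = 0.0671 / 9.1700e-05
Step 3: Rs = 731.7 ohm/sq

731.7


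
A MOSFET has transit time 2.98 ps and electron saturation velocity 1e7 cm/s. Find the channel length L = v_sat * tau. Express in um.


Step 1: tau in seconds = 2.98 ps * 1e-12 = 2.9800e-12 s
Step 2: L = v_sat * tau = 1e7 * 2.9800e-12 = 2.9800e-05 cm
Step 3: L in um = 2.9800e-05 * 1e4 = 0.298 um

0.298


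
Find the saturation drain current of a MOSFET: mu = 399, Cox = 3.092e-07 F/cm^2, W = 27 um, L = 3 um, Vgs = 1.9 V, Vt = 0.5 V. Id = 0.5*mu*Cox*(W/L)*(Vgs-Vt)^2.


Step 1: Overdrive voltage Vov = Vgs - Vt = 1.9 - 0.5 = 1.4 V
Step 2: W/L = 27/3 = 9
Step 3: Id = 0.5 * 399 * 3.092e-07 * 9 * 1.4^2
Step 4: Id = 1.09e-03 A

1.09e-03


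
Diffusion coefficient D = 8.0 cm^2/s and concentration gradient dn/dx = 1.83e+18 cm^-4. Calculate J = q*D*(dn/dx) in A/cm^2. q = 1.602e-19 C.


Step 1: J = q * D * (dn/dx)
Step 2: J = 1.602e-19 * 8.0 * 1.83e+18
Step 3: J = 2.35e+00 A/cm^2

2.35e+00


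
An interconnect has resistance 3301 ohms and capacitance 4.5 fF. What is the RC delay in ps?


Step 1: tau = R * C
Step 2: tau = 3301 * 4.5 fF = 3301 * 4.5e-15 F
Step 3: tau = 1.48545e-11 s = 14.8545 ps

14.8545


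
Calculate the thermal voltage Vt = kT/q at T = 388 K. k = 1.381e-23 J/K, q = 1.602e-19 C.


Step 1: kT = 1.381e-23 * 388 = 5.35828e-21 J
Step 2: Vt = kT/q = 5.35828e-21 / 1.602e-19
Step 3: Vt = 0.03345 V

0.03345


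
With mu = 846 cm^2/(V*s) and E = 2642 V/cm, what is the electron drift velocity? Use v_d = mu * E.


Step 1: v_d = mu * E
Step 2: v_d = 846 * 2642 = 2235132
Step 3: v_d = 2.24e+06 cm/s

2.24e+06


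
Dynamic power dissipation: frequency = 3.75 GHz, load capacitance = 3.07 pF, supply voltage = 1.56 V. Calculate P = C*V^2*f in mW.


Step 1: V^2 = 1.56^2 = 2.4336 V^2
Step 2: P = C*V^2*f = 3.07e-12 F * 2.4336 * 3.75e9 Hz
Step 3: P = 2.801682e-02 W
Step 4: P = 28.017 mW

28.017


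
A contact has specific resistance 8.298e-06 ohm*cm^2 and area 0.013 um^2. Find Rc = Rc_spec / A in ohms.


Step 1: Convert area to cm^2: 0.013 um^2 = 1.3000e-10 cm^2
Step 2: Rc = Rc_spec / A = 8.298e-06 / 1.3000e-10
Step 3: Rc = 6.38e+04 ohms

6.38e+04


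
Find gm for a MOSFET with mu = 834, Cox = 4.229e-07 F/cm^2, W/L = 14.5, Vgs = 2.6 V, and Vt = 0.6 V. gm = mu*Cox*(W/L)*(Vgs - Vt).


Step 1: Vov = Vgs - Vt = 2.6 - 0.6 = 2.0 V
Step 2: gm = mu * Cox * (W/L) * Vov
Step 3: gm = 834 * 4.229e-07 * 14.5 * 2.0 = 1.02e-02 S

1.02e-02


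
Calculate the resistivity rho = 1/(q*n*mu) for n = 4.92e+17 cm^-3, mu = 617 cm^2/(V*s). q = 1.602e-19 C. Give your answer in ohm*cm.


Step 1: sigma = q * n * mu = 1.602e-19 * 4.92e+17 * 617 = 4.86310e+01 S/cm
Step 2: rho = 1 / sigma = 1 / 4.86310e+01 = 0.02056 ohm*cm

0.02056


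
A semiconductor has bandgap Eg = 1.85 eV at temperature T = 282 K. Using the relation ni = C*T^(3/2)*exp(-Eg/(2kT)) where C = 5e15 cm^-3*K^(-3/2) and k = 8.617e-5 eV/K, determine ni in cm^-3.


Step 1: Compute kT = 8.617e-5 * 282 = 0.02429994 eV
Step 2: Exponent = -Eg/(2kT) = -1.85/(2*0.02429994) = -38.06594
Step 3: T^(3/2) = 282^1.5 = 4735.59
Step 4: ni = 5e15 * 4735.59 * exp(-38.06594) = 6.96e+02 cm^-3

6.96e+02


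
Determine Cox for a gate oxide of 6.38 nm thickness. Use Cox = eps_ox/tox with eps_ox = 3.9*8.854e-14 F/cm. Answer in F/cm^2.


Step 1: eps_ox = 3.9 * 8.854e-14 = 3.45306e-13 F/cm
Step 2: tox in cm = 6.38 nm * 1e-7 = 6.3800e-07 cm
Step 3: Cox = 3.45306e-13 / 6.3800e-07 = 5.41e-07 F/cm^2

5.41e-07


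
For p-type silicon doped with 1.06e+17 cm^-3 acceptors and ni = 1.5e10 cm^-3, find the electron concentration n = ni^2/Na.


Step 1: Majority hole concentration p ≈ Na = 1.06e+17 cm^-3
Step 2: n = ni^2 / Na = (1.5e10)^2 / 1.06e+17
Step 3: n = 2.12e+03 cm^-3

2.12e+03


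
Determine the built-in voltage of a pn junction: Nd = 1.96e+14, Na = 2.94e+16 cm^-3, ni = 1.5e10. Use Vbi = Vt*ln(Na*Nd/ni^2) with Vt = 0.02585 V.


Step 1: Compute Na*Nd/ni^2 = 2.94e+16 * 1.96e+14 / (1.5e10)^2 = 2.5611e+10
Step 2: ln(2.5611e+10) = 23.9663
Step 3: Vbi = 0.02585 * 23.9663 = 0.62 V

0.62


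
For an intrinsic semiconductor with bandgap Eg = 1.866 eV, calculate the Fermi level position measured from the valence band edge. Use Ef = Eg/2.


Step 1: For an intrinsic semiconductor, the Fermi level sits at midgap.
Step 2: Ef = Eg / 2 = 1.866 / 2 = 0.933 eV

0.933


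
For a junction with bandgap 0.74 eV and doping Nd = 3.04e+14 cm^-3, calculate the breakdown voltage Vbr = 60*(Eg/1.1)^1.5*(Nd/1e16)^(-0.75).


Step 1: Eg/1.1 = 0.74/1.1 = 0.672727
Step 2: (Eg/1.1)^1.5 = 0.672727^1.5 = 0.551770
Step 3: (Nd/1e16)^(-0.75) = (0.0304)^(-0.75) = 13.735511
Step 4: Vbr = 60 * 0.551770 * 13.735511 = 454.7 V

454.7


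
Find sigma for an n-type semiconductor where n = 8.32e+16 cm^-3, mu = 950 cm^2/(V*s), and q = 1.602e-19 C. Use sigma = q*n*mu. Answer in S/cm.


Step 1: sigma = q * n * mu
Step 2: sigma = 1.602e-19 * 8.32e+16 * 950
Step 3: sigma = 1.266e+01 S/cm

1.266e+01


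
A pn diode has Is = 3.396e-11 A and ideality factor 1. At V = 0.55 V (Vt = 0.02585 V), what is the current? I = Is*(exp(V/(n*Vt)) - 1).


Step 1: V/(n*Vt) = 0.55/(1*0.02585) = 21.2766
Step 2: exp(21.2766) = 1.7390e+09
Step 3: I = 3.396e-11 * (1.7390e+09 - 1) = 5.91e-02 A

5.91e-02


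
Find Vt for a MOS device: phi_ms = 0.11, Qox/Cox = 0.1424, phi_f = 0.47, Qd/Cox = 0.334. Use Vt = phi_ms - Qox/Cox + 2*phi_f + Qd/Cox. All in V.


Step 1: Vt = phi_ms - Qox/Cox + 2*phi_f + Qd/Cox
Step 2: Vt = 0.11 - 0.1424 + 2*0.47 + 0.334
Step 3: Vt = 0.11 - 0.1424 + 0.94 + 0.334
Step 4: Vt = 1.2416 V

1.2416


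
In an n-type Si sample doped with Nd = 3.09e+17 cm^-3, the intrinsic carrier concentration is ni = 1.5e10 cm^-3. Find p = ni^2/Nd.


Step 1: Since Nd >> ni, n ≈ Nd = 3.09e+17 cm^-3
Step 2: p = ni^2 / n = (1.5e10)^2 / 3.09e+17
Step 3: p = 2.25e20 / 3.09e+17 = 7.28e+02 cm^-3

7.28e+02


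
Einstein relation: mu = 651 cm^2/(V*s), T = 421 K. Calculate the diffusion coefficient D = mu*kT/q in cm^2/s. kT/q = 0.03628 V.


Step 1: D = mu * (kT/q)
Step 2: D = 651 * 0.03628
Step 3: D = 23.62 cm^2/s

23.62


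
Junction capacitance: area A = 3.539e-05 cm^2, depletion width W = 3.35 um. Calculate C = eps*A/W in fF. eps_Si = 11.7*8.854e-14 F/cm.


Step 1: eps_Si = 11.7 * 8.854e-14 = 1.035918e-12 F/cm
Step 2: W in cm = 3.35 * 1e-4 = 3.35e-04 cm
Step 3: C = 1.035918e-12 * 3.539e-05 / 3.35e-04 = 1.094362e-13 F
Step 4: C = 109.44 fF

109.44


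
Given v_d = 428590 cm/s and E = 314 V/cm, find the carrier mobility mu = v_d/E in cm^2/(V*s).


Step 1: mu = v_d / E
Step 2: mu = 428590 / 314
Step 3: mu = 1364.94 cm^2/(V*s)

1364.94


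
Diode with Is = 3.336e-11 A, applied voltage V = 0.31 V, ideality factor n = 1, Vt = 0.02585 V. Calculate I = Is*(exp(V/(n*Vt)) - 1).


Step 1: V/(n*Vt) = 0.31/(1*0.02585) = 11.9923
Step 2: exp(11.9923) = 1.6151e+05
Step 3: I = 3.336e-11 * (1.6151e+05 - 1) = 5.39e-06 A

5.39e-06


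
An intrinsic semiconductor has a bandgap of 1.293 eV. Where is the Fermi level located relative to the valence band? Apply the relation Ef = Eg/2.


Step 1: For an intrinsic semiconductor, the Fermi level sits at midgap.
Step 2: Ef = Eg / 2 = 1.293 / 2 = 0.6465 eV

0.6465


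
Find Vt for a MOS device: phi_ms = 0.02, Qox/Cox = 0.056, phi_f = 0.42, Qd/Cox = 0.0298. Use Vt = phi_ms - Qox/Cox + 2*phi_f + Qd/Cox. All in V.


Step 1: Vt = phi_ms - Qox/Cox + 2*phi_f + Qd/Cox
Step 2: Vt = 0.02 - 0.056 + 2*0.42 + 0.0298
Step 3: Vt = 0.02 - 0.056 + 0.84 + 0.0298
Step 4: Vt = 0.8338 V

0.8338


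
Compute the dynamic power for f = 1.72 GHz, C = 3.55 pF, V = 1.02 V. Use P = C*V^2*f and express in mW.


Step 1: V^2 = 1.02^2 = 1.0404 V^2
Step 2: P = C*V^2*f = 3.55e-12 F * 1.0404 * 1.72e9 Hz
Step 3: P = 6.3526824e-03 W
Step 4: P = 6.353 mW

6.353


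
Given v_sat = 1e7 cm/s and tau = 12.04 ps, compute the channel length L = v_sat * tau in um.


Step 1: tau in seconds = 12.04 ps * 1e-12 = 1.2040e-11 s
Step 2: L = v_sat * tau = 1e7 * 1.2040e-11 = 1.2040e-04 cm
Step 3: L in um = 1.2040e-04 * 1e4 = 1.204 um

1.204


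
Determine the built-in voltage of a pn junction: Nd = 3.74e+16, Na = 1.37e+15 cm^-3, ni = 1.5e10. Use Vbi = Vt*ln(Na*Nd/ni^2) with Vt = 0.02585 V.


Step 1: Compute Na*Nd/ni^2 = 1.37e+15 * 3.74e+16 / (1.5e10)^2 = 2.2772e+11
Step 2: ln(2.2772e+11) = 26.1514
Step 3: Vbi = 0.02585 * 26.1514 = 0.676 V

0.676


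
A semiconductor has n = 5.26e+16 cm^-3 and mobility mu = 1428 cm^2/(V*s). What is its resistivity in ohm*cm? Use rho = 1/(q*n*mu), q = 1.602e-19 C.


Step 1: sigma = q * n * mu = 1.602e-19 * 5.26e+16 * 1428 = 1.20331e+01 S/cm
Step 2: rho = 1 / sigma = 1 / 1.20331e+01 = 0.0831 ohm*cm

0.0831


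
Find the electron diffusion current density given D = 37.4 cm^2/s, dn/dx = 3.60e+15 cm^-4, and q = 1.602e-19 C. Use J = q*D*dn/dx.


Step 1: J = q * D * (dn/dx)
Step 2: J = 1.602e-19 * 37.4 * 3.60e+15
Step 3: J = 2.16e-02 A/cm^2

2.16e-02


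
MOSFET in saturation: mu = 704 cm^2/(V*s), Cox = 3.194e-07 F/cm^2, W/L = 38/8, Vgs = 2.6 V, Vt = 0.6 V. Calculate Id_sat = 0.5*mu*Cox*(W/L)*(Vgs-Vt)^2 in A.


Step 1: Overdrive voltage Vov = Vgs - Vt = 2.6 - 0.6 = 2.0 V
Step 2: W/L = 38/8 = 4.75
Step 3: Id = 0.5 * 704 * 3.194e-07 * 4.75 * 2.0^2
Step 4: Id = 2.14e-03 A

2.14e-03


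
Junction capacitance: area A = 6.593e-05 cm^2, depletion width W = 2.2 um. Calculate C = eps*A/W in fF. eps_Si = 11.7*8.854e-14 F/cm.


Step 1: eps_Si = 11.7 * 8.854e-14 = 1.035918e-12 F/cm
Step 2: W in cm = 2.2 * 1e-4 = 2.20e-04 cm
Step 3: C = 1.035918e-12 * 6.593e-05 / 2.20e-04 = 3.104458e-13 F
Step 4: C = 310.45 fF

310.45


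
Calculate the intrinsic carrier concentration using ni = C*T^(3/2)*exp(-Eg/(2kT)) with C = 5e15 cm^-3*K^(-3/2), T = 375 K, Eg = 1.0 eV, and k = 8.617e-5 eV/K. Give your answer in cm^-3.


Step 1: Compute kT = 8.617e-5 * 375 = 0.03231375 eV
Step 2: Exponent = -Eg/(2kT) = -1.0/(2*0.03231375) = -15.47329
Step 3: T^(3/2) = 375^1.5 = 7261.84
Step 4: ni = 5e15 * 7261.84 * exp(-15.47329) = 6.92e+12 cm^-3

6.92e+12


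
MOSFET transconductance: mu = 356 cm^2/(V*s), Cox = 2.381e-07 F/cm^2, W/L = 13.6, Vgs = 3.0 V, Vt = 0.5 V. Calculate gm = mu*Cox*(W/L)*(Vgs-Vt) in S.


Step 1: Vov = Vgs - Vt = 3.0 - 0.5 = 2.5 V
Step 2: gm = mu * Cox * (W/L) * Vov
Step 3: gm = 356 * 2.381e-07 * 13.6 * 2.5 = 2.88e-03 S

2.88e-03


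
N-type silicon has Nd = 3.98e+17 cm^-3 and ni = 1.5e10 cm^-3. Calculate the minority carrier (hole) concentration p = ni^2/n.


Step 1: Since Nd >> ni, n ≈ Nd = 3.98e+17 cm^-3
Step 2: p = ni^2 / n = (1.5e10)^2 / 3.98e+17
Step 3: p = 2.25e20 / 3.98e+17 = 5.65e+02 cm^-3

5.65e+02


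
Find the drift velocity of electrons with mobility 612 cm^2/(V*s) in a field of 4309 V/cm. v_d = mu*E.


Step 1: v_d = mu * E
Step 2: v_d = 612 * 4309 = 2637108
Step 3: v_d = 2.64e+06 cm/s

2.64e+06


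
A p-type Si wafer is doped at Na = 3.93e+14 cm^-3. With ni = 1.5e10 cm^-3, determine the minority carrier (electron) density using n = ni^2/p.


Step 1: Majority hole concentration p ≈ Na = 3.93e+14 cm^-3
Step 2: n = ni^2 / Na = (1.5e10)^2 / 3.93e+14
Step 3: n = 5.73e+05 cm^-3

5.73e+05


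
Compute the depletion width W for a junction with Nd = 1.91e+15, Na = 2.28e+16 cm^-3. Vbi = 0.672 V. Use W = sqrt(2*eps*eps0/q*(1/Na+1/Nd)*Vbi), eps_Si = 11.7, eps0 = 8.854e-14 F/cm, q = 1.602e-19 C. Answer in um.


Step 1: 1/Na + 1/Nd = 1/2.28e+16 + 1/1.91e+15 = 5.67420e-16
Step 2: 2*eps*eps0/q = 2*11.7*8.854e-14/1.602e-19 = 1.293281e+07
Step 3: W^2 = 1.293281e+07 * 5.67420e-16 * 0.672 = 4.93136e-09
Step 4: W = sqrt(4.93136e-09) = 7.022e-05 cm = 0.7022 um

0.7022


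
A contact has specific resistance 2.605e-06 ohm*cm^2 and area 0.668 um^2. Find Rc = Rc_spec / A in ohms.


Step 1: Convert area to cm^2: 0.668 um^2 = 6.6800e-09 cm^2
Step 2: Rc = Rc_spec / A = 2.605e-06 / 6.6800e-09
Step 3: Rc = 3.90e+02 ohms

3.90e+02


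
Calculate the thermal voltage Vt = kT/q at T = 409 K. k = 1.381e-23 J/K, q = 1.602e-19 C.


Step 1: kT = 1.381e-23 * 409 = 5.64829e-21 J
Step 2: Vt = kT/q = 5.64829e-21 / 1.602e-19
Step 3: Vt = 0.03526 V

0.03526


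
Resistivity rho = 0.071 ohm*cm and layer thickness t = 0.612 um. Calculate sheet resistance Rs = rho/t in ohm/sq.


Step 1: Convert thickness to cm: t = 0.612 um = 6.1200e-05 cm
Step 2: Rs = rho / t = 0.071 / 6.1200e-05
Step 3: Rs = 1160.1 ohm/sq

1160.1


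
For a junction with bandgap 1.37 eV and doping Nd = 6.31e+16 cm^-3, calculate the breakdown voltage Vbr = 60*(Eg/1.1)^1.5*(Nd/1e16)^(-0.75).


Step 1: Eg/1.1 = 1.37/1.1 = 1.245455
Step 2: (Eg/1.1)^1.5 = 1.245455^1.5 = 1.389927
Step 3: (Nd/1e16)^(-0.75) = (6.31)^(-0.75) = 0.251176
Step 4: Vbr = 60 * 1.389927 * 0.251176 = 20.9 V

20.9


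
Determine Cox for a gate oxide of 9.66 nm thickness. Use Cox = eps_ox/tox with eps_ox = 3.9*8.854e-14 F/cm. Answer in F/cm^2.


Step 1: eps_ox = 3.9 * 8.854e-14 = 3.45306e-13 F/cm
Step 2: tox in cm = 9.66 nm * 1e-7 = 9.6600e-07 cm
Step 3: Cox = 3.45306e-13 / 9.6600e-07 = 3.57e-07 F/cm^2

3.57e-07


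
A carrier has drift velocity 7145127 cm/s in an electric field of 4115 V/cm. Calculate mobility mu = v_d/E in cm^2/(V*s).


Step 1: mu = v_d / E
Step 2: mu = 7145127 / 4115
Step 3: mu = 1736.36 cm^2/(V*s)

1736.36


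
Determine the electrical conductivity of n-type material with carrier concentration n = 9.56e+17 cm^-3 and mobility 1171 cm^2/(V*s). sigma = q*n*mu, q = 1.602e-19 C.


Step 1: sigma = q * n * mu
Step 2: sigma = 1.602e-19 * 9.56e+17 * 1171
Step 3: sigma = 1.793e+02 S/cm

1.793e+02


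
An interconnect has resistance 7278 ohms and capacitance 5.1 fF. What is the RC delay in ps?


Step 1: tau = R * C
Step 2: tau = 7278 * 5.1 fF = 7278 * 5.1e-15 F
Step 3: tau = 3.71178e-11 s = 37.1178 ps

37.1178


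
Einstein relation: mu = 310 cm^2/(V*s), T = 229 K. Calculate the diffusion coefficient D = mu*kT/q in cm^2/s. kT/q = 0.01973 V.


Step 1: D = mu * (kT/q)
Step 2: D = 310 * 0.01973
Step 3: D = 6.12 cm^2/s

6.12
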